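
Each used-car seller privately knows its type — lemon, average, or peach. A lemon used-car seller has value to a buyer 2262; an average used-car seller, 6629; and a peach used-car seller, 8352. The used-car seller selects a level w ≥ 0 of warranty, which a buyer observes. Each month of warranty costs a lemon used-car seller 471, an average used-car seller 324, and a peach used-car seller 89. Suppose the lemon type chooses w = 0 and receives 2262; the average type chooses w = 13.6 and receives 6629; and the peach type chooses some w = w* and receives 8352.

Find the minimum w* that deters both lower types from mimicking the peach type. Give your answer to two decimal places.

18.92

Lemon type (on-path payoff 2262) won't mimic when 2262 ≥ 8352 − 471·w*, i.e. w* ≥ 12.93.
Average type (on-path payoff 6629 − 324×13.6 = 2222.6) won't mimic when 2222.6 ≥ 8352 − 324·w*, i.e. w* ≥ 18.92.
Both must hold, so w* = max(12.93, 18.92) = 18.92. The average type's constraint binds.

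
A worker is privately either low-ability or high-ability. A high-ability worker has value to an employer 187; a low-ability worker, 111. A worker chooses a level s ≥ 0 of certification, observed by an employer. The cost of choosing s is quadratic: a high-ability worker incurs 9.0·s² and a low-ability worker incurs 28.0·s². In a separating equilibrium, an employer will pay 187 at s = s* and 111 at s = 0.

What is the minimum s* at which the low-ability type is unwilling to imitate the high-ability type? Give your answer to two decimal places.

The low-ability type at s = 0 receives 111; imitating at s* yields 187 − 28.0·s*².
Indifference: 111 = 187 − 28.0·s*², so s*² = (187 − 111) / 28.0 ≈ 2.7143.
s* = √2.7143 ≈ 1.65.

1.65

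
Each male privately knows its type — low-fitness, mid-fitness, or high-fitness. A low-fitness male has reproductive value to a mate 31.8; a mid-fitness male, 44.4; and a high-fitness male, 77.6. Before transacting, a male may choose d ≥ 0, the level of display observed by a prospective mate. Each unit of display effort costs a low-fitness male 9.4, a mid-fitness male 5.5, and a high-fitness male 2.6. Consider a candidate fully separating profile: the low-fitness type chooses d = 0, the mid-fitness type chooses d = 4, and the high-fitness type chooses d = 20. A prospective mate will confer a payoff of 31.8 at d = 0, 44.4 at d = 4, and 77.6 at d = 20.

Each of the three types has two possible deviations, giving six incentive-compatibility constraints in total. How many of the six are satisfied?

Mid-fitness (own payoff 44.4 − 5.5×4 = 22.4): to d=0 gives 31.8 → profitable ✗; to d=20 gives 77.6 − 5.5×20 = -32.4 → no gain ✓.
High-fitness (own payoff 77.6 − 2.6×20 = 25.6): to d=0 gives 31.8 → profitable ✗; to d=4 gives 44.4 − 2.6×4 = 34 → profitable ✗.
Low-fitness (own payoff 31.8): to d=4 gives 44.4 − 9.4×4 = 6.8 → no gain ✓; to d=20 gives 77.6 − 9.4×20 = -110.4 → no gain ✓.
3 of the 6 constraints hold; not an equilibrium.

3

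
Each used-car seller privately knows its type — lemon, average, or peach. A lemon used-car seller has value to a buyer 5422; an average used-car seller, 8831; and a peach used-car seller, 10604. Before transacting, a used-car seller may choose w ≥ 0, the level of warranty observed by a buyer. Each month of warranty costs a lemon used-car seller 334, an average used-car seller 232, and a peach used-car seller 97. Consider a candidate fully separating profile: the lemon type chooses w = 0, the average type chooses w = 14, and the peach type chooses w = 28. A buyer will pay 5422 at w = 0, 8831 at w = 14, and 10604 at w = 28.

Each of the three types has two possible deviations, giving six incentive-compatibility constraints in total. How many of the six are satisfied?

6

Average (own payoff 8831 − 232×14 = 5583): to w=0 gives 5422 → no gain ✓; to w=28 gives 10604 − 232×28 = 4108 → no gain ✓.
Peach (own payoff 10604 − 97×28 = 7888): to w=0 gives 5422 → no gain ✓; to w=14 gives 8831 − 97×14 = 7473 → no gain ✓.
Lemon (own payoff 5422): to w=14 gives 8831 − 334×14 = 4155 → no gain ✓; to w=28 gives 10604 − 334×28 = 1252 → no gain ✓.
6 of the 6 constraints hold; this profile is a separating equilibrium.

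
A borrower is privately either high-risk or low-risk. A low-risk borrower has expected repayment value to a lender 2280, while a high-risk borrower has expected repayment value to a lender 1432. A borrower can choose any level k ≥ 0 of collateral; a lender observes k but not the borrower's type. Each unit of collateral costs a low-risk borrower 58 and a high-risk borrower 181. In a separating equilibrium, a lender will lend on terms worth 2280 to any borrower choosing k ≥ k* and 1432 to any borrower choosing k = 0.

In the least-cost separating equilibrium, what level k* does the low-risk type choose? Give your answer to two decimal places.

4.69

A high-risk borrower choosing k = 0 receives 1432.
Imitating at k* instead would pay 2280 at cost 181·k*, netting 2280 − 181·k*.
Indifference: 1432 = 2280 − 181·k*, so k* = (2280 − 1432) / 181 ≈ 4.69.
At k* the high-risk type's incentive constraint just binds; the low-risk type strictly prefers k* since its per-unit cost is lower.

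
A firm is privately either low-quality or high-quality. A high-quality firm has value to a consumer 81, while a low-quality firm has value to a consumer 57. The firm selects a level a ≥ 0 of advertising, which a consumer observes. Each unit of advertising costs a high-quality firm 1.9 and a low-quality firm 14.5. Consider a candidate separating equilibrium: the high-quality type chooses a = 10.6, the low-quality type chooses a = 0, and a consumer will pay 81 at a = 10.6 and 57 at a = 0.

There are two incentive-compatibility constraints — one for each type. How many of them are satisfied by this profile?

High-quality type: signal → 81 − 1.9 × 10.6 = 60.86; deviate to 0 → 57. IC holds (60.86 ≥ 57).
Low-quality type: stay at 0 → 57; mimic → 81 − 14.5 × 10.6 = -72.7. IC holds (57 ≥ -72.7).
2 of 2 constraints hold, so this is a separating equilibrium.

2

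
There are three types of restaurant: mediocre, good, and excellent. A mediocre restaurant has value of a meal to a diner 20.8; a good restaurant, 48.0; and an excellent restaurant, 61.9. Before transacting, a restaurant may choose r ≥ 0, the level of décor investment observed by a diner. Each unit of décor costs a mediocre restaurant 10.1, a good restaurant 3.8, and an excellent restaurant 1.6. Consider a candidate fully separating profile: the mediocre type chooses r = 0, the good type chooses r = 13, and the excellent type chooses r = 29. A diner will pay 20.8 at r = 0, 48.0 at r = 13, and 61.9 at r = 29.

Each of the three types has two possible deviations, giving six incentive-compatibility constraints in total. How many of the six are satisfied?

Excellent (own payoff 61.9 − 1.6×29 = 15.5): to r=0 gives 20.8 → profitable ✗; to r=13 gives 48.0 − 1.6×13 = 27.2 → profitable ✗.
Mediocre (own payoff 20.8): to r=13 gives 48.0 − 10.1×13 = -83.3 → no gain ✓; to r=29 gives 61.9 − 10.1×29 = -231 → no gain ✓.
Good (own payoff 48.0 − 3.8×13 = -1.4): to r=0 gives 20.8 → profitable ✗; to r=29 gives 61.9 − 3.8×29 = -48.3 → no gain ✓.
3 of the 6 constraints hold; not an equilibrium.

3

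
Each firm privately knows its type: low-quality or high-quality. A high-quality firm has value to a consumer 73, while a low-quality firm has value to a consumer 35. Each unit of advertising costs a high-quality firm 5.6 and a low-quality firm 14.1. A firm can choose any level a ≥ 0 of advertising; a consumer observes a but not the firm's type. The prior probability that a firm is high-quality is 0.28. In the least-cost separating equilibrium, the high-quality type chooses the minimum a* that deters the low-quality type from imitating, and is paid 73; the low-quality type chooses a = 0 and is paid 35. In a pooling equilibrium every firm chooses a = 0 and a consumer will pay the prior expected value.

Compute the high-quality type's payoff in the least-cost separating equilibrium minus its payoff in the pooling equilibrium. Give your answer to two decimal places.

12.27

Least-cost separating signal: a* solves 35 = 73 − 14.1·a*, so a* = (73 − 35)/14.1 ≈ 2.6950.
High-quality type's separating payoff: 73 − 5.6 × a* = 73 − 5.6 × (73 − 35)/14.1 = 73 − 212.8/14.1 ≈ 57.9078.
Pooling payoff: 0.28 × 73 + 0.72 × 35 = 45.64.
Difference: 57.9078 − 45.64 = 12.2678, i.e. 12.27 to two decimal places.
The high-quality type prefers to separate.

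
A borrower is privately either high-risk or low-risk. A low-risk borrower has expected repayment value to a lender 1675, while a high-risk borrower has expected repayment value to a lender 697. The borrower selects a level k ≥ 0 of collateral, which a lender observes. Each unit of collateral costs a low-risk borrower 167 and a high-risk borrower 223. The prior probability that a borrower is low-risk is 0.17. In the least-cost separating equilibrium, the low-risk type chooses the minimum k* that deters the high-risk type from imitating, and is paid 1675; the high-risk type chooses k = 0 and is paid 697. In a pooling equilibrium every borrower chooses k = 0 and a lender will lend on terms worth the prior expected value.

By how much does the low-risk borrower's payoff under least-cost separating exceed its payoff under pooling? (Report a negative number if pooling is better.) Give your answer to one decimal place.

Least-cost separating signal: k* solves 697 = 1675 − 223·k*, so k* = (1675 − 697)/223 ≈ 4.3857.
Low-risk type's separating payoff: 1675 − 167 × k* = 1675 − 167 × (1675 − 697)/223 = 1675 − 163326/223 ≈ 942.596.
Pooling payoff: 0.17 × 1675 + 0.83 × 697 = 863.26.
Difference: 942.596 − 863.26 = 79.336, i.e. 79.3 to one decimal place.
The low-risk type prefers to separate.

79.3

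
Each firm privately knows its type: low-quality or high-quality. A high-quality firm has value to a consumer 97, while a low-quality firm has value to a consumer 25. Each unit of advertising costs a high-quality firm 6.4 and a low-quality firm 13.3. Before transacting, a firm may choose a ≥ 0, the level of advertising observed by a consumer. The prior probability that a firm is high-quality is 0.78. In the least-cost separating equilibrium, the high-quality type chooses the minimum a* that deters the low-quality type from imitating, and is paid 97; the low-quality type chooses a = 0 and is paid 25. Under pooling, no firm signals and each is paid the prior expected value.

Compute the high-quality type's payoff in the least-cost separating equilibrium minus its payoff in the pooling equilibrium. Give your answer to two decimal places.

-18.81

Least-cost separating signal: a* solves 25 = 97 − 13.3·a*, so a* = (97 − 25)/13.3 ≈ 5.4135.
High-quality type's separating payoff: 97 − 6.4 × a* = 97 − 6.4 × (97 − 25)/13.3 = 97 − 460.8/13.3 ≈ 62.3534.
Pooling payoff: 0.78 × 97 + 0.22 × 25 = 81.16.
Difference: 62.3534 − 81.16 = -18.8066, i.e. -18.81 to two decimal places.
The high-quality type would prefer the pooling outcome.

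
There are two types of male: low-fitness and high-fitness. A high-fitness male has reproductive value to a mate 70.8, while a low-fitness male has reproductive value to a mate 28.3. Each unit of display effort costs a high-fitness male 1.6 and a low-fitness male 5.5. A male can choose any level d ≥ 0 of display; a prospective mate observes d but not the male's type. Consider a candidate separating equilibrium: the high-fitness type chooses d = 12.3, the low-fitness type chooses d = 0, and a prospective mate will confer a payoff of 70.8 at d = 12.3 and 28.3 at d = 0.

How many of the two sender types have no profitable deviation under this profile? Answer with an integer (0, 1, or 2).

High-fitness type: signal → 70.8 − 1.6 × 12.3 = 51.12; deviate to 0 → 28.3. IC holds (51.12 ≥ 28.3).
Low-fitness type: stay at 0 → 28.3; mimic → 70.8 − 5.5 × 12.3 = 3.15. IC holds (28.3 ≥ 3.15).
2 of 2 constraints hold, so this is a separating equilibrium.

2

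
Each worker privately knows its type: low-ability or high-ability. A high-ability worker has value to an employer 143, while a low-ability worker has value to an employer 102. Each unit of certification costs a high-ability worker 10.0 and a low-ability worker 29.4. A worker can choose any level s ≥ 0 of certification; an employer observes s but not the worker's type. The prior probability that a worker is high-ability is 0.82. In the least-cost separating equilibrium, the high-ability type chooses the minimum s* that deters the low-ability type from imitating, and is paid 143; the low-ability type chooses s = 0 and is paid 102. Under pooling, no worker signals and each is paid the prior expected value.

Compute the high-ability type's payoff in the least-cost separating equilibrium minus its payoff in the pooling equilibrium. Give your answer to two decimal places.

-6.57

Least-cost separating signal: s* solves 102 = 143 − 29.4·s*, so s* = (143 − 102)/29.4 ≈ 1.3946.
High-ability type's separating payoff: 143 − 10.0 × s* = 143 − 10.0 × (143 − 102)/29.4 = 143 − 410/29.4 ≈ 129.0544.
Pooling payoff: 0.82 × 143 + 0.18 × 102 = 135.62.
Difference: 129.0544 − 135.62 = -6.5656, i.e. -6.57 to two decimal places.
The high-ability type would prefer the pooling outcome.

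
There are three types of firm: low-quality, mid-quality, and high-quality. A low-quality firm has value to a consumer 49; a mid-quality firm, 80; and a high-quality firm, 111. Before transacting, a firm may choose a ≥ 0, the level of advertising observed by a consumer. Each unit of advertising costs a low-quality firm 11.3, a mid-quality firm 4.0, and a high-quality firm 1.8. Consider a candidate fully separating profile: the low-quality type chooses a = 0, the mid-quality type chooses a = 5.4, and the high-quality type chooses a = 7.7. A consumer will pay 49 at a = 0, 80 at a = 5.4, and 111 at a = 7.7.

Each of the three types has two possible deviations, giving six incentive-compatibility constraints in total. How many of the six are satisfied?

Low-quality (own payoff 49): to a=5.4 gives 80 − 11.3×5.4 = 18.98 → no gain ✓; to a=7.7 gives 111 − 11.3×7.7 = 23.99 → no gain ✓.
Mid-quality (own payoff 80 − 4.0×5.4 = 58.4): to a=0 gives 49 → no gain ✓; to a=7.7 gives 111 − 4.0×7.7 = 80.2 → profitable ✗.
High-quality (own payoff 111 − 1.8×7.7 = 97.14): to a=0 gives 49 → no gain ✓; to a=5.4 gives 80 − 1.8×5.4 = 70.28 → no gain ✓.
5 of the 6 constraints hold; not an equilibrium.

5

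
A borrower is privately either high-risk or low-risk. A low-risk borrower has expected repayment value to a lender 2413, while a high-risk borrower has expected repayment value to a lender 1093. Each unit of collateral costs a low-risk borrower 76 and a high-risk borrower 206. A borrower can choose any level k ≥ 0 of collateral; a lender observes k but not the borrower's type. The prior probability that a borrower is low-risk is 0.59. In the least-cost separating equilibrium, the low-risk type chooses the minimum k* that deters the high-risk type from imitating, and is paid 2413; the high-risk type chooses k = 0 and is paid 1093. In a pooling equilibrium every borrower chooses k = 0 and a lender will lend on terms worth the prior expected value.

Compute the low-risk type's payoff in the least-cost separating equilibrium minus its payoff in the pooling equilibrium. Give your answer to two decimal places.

54.21

Least-cost separating signal: k* solves 1093 = 2413 − 206·k*, so k* = (2413 − 1093)/206 ≈ 6.4078.
Low-risk type's separating payoff: 2413 − 76 × k* = 2413 − 76 × (2413 − 1093)/206 = 2413 − 100320/206 ≈ 1926.0097.
Pooling payoff: 0.59 × 2413 + 0.41 × 1093 = 1871.8.
Difference: 1926.0097 − 1871.8 = 54.2097, i.e. 54.21 to two decimal places.
The low-risk type prefers to separate.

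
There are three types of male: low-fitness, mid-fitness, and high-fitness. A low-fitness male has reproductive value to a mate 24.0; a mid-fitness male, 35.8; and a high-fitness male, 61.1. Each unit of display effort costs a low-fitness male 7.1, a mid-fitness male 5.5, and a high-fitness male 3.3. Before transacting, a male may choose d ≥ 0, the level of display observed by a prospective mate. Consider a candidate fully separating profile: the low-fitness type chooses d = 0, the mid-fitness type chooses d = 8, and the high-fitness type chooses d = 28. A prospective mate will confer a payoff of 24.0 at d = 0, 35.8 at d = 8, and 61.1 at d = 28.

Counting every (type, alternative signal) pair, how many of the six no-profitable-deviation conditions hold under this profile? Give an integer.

3

Mid-fitness (own payoff 35.8 − 5.5×8 = -8.2): to d=0 gives 24.0 → profitable ✗; to d=28 gives 61.1 − 5.5×28 = -92.9 → no gain ✓.
Low-fitness (own payoff 24.0): to d=8 gives 35.8 − 7.1×8 = -21 → no gain ✓; to d=28 gives 61.1 − 7.1×28 = -137.7 → no gain ✓.
High-fitness (own payoff 61.1 − 3.3×28 = -31.3): to d=0 gives 24.0 → profitable ✗; to d=8 gives 35.8 − 3.3×8 = 9.4 → profitable ✗.
3 of the 6 constraints hold; not an equilibrium.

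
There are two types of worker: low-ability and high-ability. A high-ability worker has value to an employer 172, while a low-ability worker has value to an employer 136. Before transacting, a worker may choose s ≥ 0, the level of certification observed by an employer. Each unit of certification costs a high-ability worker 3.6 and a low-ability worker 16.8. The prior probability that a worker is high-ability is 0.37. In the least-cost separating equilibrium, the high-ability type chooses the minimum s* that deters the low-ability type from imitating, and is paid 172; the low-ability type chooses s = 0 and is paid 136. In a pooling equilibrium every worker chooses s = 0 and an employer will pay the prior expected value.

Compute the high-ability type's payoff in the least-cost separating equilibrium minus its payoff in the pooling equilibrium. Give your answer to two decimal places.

14.97

Least-cost separating signal: s* solves 136 = 172 − 16.8·s*, so s* = (172 − 136)/16.8 ≈ 2.1429.
High-ability type's separating payoff: 172 − 3.6 × s* = 172 − 3.6 × (172 − 136)/16.8 = 172 − 129.6/16.8 ≈ 164.2857.
Pooling payoff: 0.37 × 172 + 0.63 × 136 = 149.32.
Difference: 164.2857 − 149.32 = 14.9657, i.e. 14.97 to two decimal places.
The high-ability type prefers to separate.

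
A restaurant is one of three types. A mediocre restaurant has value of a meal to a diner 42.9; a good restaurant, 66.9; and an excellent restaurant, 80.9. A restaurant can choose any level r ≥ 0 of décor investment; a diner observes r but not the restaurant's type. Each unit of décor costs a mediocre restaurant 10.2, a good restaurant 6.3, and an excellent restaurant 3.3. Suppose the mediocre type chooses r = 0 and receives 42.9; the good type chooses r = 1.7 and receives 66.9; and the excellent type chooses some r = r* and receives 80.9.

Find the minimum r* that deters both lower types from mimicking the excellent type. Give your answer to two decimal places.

Mediocre type (on-path payoff 42.9) won't mimic when 42.9 ≥ 80.9 − 10.2·r*, i.e. r* ≥ 3.73.
Good type (on-path payoff 66.9 − 6.3×1.7 = 56.19) won't mimic when 56.19 ≥ 80.9 − 6.3·r*, i.e. r* ≥ 3.92.
Both must hold, so r* = max(3.73, 3.92) = 3.92. The good type's constraint binds.

3.92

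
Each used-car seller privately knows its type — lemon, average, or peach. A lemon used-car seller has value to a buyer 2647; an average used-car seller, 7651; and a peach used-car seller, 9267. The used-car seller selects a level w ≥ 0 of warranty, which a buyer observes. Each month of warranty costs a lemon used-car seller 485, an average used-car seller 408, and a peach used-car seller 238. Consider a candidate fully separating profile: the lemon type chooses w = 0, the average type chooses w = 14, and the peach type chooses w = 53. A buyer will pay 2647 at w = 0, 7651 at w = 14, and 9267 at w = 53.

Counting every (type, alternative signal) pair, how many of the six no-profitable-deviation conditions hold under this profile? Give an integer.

Lemon (own payoff 2647): to w=14 gives 7651 − 485×14 = 861 → no gain ✓; to w=53 gives 9267 − 485×53 = -16438 → no gain ✓.
Average (own payoff 7651 − 408×14 = 1939): to w=0 gives 2647 → profitable ✗; to w=53 gives 9267 − 408×53 = -12357 → no gain ✓.
Peach (own payoff 9267 − 238×53 = -3347): to w=0 gives 2647 → profitable ✗; to w=14 gives 7651 − 238×14 = 4319 → profitable ✗.
3 of the 6 constraints hold; not an equilibrium.

3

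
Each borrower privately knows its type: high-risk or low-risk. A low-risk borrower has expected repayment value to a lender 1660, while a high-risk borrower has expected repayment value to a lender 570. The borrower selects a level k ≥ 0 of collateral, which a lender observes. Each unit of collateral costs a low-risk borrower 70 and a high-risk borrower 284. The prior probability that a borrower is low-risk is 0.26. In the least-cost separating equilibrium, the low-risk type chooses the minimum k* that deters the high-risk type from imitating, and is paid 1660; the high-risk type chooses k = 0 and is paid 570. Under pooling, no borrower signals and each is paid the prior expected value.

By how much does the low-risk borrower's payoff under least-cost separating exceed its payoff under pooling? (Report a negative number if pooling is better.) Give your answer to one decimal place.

Least-cost separating signal: k* solves 570 = 1660 − 284·k*, so k* = (1660 − 570)/284 ≈ 3.8380.
Low-risk type's separating payoff: 1660 − 70 × k* = 1660 − 70 × (1660 − 570)/284 = 1660 − 76300/284 ≈ 1391.338.
Pooling payoff: 0.26 × 1660 + 0.74 × 570 = 853.4.
Difference: 1391.338 − 853.4 = 537.938, i.e. 537.9 to one decimal place.
The low-risk type prefers to separate.

537.9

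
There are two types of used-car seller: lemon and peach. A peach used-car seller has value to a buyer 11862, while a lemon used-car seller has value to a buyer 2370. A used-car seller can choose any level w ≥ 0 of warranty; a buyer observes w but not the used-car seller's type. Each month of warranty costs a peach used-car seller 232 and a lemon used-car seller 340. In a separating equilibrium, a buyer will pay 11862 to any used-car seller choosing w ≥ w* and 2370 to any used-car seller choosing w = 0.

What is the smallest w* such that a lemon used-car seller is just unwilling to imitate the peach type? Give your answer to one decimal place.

A lemon used-car seller choosing w = 0 receives 2370.
Imitating at w* instead would pay 11862 at cost 340·w*, netting 11862 − 340·w*.
Indifference: 2370 = 11862 − 340·w*, so w* = (11862 − 2370) / 340 ≈ 27.9.
This is the lemon type's binding incentive-compatibility constraint; any w ≥ 27.9 sustains separation on that side.

27.9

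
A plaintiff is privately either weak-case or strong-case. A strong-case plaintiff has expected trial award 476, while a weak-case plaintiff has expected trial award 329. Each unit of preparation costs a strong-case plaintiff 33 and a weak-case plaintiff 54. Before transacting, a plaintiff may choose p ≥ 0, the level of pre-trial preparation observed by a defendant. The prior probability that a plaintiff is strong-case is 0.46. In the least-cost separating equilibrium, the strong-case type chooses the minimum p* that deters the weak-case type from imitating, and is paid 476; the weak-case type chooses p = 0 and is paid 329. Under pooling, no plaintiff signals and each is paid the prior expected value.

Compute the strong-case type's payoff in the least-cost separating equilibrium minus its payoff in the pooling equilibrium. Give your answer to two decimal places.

-10.45

Least-cost separating signal: p* solves 329 = 476 − 54·p*, so p* = (476 − 329)/54 ≈ 2.7222.
Strong-case type's separating payoff: 476 − 33 × p* = 476 − 33 × (476 − 329)/54 = 476 − 4851/54 ≈ 386.1667.
Pooling payoff: 0.46 × 476 + 0.54 × 329 = 396.62.
Difference: 386.1667 − 396.62 = -10.4533, i.e. -10.45 to two decimal places.
The strong-case type would prefer the pooling outcome.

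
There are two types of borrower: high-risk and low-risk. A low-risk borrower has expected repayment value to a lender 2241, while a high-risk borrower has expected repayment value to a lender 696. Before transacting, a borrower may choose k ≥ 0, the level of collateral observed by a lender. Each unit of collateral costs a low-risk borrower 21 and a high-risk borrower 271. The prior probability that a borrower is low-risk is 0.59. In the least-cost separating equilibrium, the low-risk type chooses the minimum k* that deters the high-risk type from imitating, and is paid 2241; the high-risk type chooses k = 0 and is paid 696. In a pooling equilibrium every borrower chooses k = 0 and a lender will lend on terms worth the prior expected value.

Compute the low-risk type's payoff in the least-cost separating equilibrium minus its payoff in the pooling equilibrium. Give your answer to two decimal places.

Least-cost separating signal: k* solves 696 = 2241 − 271·k*, so k* = (2241 − 696)/271 ≈ 5.7011.
Low-risk type's separating payoff: 2241 − 21 × k* = 2241 − 21 × (2241 − 696)/271 = 2241 − 32445/271 ≈ 2121.2768.
Pooling payoff: 0.59 × 2241 + 0.41 × 696 = 1607.55.
Difference: 2121.2768 − 1607.55 = 513.7268, i.e. 513.73 to two decimal places.
The low-risk type prefers to separate.

513.73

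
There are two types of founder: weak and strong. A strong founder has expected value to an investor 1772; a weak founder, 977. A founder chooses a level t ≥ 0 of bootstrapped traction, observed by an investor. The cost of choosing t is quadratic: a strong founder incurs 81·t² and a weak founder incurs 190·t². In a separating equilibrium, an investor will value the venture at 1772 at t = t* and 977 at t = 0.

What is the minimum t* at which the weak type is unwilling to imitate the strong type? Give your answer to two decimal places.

2.05

The weak type at t = 0 receives 977; imitating at t* yields 1772 − 190·t*².
Indifference: 977 = 1772 − 190·t*², so t*² = (1772 − 977) / 190 ≈ 4.1842.
t* = √4.1842 ≈ 2.05.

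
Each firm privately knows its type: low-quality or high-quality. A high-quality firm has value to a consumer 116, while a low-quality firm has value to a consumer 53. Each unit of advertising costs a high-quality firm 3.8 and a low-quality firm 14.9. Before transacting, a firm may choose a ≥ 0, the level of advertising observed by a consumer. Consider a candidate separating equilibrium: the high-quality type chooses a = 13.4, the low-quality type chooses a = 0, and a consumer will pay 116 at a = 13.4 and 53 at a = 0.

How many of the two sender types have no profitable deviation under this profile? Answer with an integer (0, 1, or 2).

Low-quality type: stay at 0 → 53; mimic → 116 − 14.9 × 13.4 = -83.66. IC holds (53 ≥ -83.66).
High-quality type: signal → 116 − 3.8 × 13.4 = 65.08; deviate to 0 → 53. IC holds (65.08 ≥ 53).
2 of 2 constraints hold, so this is a separating equilibrium.

2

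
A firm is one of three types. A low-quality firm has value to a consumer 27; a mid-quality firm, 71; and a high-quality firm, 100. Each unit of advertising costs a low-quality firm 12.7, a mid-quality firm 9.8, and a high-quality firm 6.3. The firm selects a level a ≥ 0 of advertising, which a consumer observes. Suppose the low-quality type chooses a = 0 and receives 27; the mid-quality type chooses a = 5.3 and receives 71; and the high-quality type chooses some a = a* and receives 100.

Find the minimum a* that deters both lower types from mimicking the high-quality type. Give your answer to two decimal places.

Low-quality type (on-path payoff 27) won't mimic when 27 ≥ 100 − 12.7·a*, i.e. a* ≥ 5.75.
Mid-quality type (on-path payoff 71 − 9.8×5.3 = 19.06) won't mimic when 19.06 ≥ 100 − 9.8·a*, i.e. a* ≥ 8.26.
Both must hold, so a* = max(5.75, 8.26) = 8.26. The mid-quality type's constraint binds.

8.26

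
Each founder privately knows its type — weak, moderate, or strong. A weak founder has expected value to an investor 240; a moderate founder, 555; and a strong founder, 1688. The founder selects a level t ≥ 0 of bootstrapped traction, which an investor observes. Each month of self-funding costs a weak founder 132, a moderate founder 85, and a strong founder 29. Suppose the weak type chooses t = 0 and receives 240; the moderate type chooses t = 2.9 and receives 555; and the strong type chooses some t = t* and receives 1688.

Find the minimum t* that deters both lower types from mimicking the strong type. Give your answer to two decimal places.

16.23

Weak type (on-path payoff 240) won't mimic when 240 ≥ 1688 − 132·t*, i.e. t* ≥ 10.97.
Moderate type (on-path payoff 555 − 85×2.9 = 308.5) won't mimic when 308.5 ≥ 1688 − 85·t*, i.e. t* ≥ 16.23.
Both must hold, so t* = max(10.97, 16.23) = 16.23. The moderate type's constraint binds.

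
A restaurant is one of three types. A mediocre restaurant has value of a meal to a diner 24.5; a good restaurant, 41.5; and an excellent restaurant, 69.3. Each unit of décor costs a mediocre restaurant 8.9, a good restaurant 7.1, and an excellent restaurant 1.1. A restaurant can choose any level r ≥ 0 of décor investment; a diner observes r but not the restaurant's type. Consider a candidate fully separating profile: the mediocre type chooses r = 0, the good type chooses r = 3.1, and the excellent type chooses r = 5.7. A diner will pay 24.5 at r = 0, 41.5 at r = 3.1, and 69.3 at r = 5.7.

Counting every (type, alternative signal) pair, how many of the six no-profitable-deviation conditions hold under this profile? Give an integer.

4

Good (own payoff 41.5 − 7.1×3.1 = 19.49): to r=0 gives 24.5 → profitable ✗; to r=5.7 gives 69.3 − 7.1×5.7 = 28.83 → profitable ✗.
Excellent (own payoff 69.3 − 1.1×5.7 = 63.03): to r=0 gives 24.5 → no gain ✓; to r=3.1 gives 41.5 − 1.1×3.1 = 38.09 → no gain ✓.
Mediocre (own payoff 24.5): to r=3.1 gives 41.5 − 8.9×3.1 = 13.91 → no gain ✓; to r=5.7 gives 69.3 − 8.9×5.7 = 18.57 → no gain ✓.
4 of the 6 constraints hold; not an equilibrium.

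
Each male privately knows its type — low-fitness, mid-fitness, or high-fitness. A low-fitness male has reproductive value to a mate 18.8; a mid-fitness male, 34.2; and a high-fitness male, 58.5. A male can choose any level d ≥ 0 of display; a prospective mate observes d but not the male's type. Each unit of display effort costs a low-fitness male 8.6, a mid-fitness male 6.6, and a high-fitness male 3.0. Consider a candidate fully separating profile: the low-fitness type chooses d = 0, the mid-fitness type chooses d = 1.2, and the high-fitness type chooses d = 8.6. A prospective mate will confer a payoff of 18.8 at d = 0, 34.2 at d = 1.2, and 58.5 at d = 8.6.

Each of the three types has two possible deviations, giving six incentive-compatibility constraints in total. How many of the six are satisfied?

5

High-fitness (own payoff 58.5 − 3.0×8.6 = 32.7): to d=0 gives 18.8 → no gain ✓; to d=1.2 gives 34.2 − 3.0×1.2 = 30.6 → no gain ✓.
Mid-fitness (own payoff 34.2 − 6.6×1.2 = 26.28): to d=0 gives 18.8 → no gain ✓; to d=8.6 gives 58.5 − 6.6×8.6 = 1.74 → no gain ✓.
Low-fitness (own payoff 18.8): to d=1.2 gives 34.2 − 8.6×1.2 = 23.88 → profitable ✗; to d=8.6 gives 58.5 − 8.6×8.6 = -15.46 → no gain ✓.
5 of the 6 constraints hold; not an equilibrium.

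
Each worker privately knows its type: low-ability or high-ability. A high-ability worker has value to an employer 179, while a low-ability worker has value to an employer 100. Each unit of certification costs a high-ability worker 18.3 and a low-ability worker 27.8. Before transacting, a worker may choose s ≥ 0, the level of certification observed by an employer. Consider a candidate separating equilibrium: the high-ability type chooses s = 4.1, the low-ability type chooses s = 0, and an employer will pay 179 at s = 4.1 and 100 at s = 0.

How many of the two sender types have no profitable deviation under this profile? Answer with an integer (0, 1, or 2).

2

Low-ability type: stay at 0 → 100; mimic → 179 − 27.8 × 4.1 = 65.02. IC holds (100 ≥ 65.02).
High-ability type: signal → 179 − 18.3 × 4.1 = 103.97; deviate to 0 → 100. IC holds (103.97 ≥ 100).
2 of 2 constraints hold, so this is a separating equilibrium.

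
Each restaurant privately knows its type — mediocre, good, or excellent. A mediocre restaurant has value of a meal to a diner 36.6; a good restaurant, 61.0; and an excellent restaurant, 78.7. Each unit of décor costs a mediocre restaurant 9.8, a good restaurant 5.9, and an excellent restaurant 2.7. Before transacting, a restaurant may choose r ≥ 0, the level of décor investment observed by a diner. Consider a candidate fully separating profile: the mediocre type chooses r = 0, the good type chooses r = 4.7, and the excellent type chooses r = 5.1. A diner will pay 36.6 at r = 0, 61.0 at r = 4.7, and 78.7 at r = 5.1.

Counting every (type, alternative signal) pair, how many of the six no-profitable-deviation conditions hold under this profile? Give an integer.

4

Mediocre (own payoff 36.6): to r=4.7 gives 61.0 − 9.8×4.7 = 14.94 → no gain ✓; to r=5.1 gives 78.7 − 9.8×5.1 = 28.72 → no gain ✓.
Good (own payoff 61.0 − 5.9×4.7 = 33.27): to r=0 gives 36.6 → profitable ✗; to r=5.1 gives 78.7 − 5.9×5.1 = 48.61 → profitable ✗.
Excellent (own payoff 78.7 − 2.7×5.1 = 64.93): to r=0 gives 36.6 → no gain ✓; to r=4.7 gives 61.0 − 2.7×4.7 = 48.31 → no gain ✓.
4 of the 6 constraints hold; not an equilibrium.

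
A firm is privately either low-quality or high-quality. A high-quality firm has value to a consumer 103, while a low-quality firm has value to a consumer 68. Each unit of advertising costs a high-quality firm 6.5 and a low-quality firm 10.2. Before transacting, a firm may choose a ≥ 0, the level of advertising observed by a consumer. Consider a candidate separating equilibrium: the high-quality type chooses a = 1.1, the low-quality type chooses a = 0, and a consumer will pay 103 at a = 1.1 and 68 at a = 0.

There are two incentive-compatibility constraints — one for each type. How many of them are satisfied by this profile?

High-quality type: signal → 103 − 6.5 × 1.1 = 95.85; deviate to 0 → 68. IC holds (95.85 ≥ 68).
Low-quality type: stay at 0 → 68; mimic → 103 − 10.2 × 1.1 = 91.78. IC fails (68 < 91.78).
1 of 2 constraints hold, so this profile is not an equilibrium.

1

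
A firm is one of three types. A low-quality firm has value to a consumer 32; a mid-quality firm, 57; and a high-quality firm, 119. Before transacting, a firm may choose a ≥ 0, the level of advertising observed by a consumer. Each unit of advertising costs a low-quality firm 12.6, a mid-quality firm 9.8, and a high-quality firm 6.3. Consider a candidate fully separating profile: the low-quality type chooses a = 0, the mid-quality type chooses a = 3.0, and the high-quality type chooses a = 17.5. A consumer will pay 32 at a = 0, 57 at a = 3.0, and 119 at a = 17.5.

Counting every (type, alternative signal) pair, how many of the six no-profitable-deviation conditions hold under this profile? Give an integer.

3

Low-quality (own payoff 32): to a=3.0 gives 57 − 12.6×3.0 = 19.2 → no gain ✓; to a=17.5 gives 119 − 12.6×17.5 = -101.5 → no gain ✓.
High-quality (own payoff 119 − 6.3×17.5 = 8.75): to a=0 gives 32 → profitable ✗; to a=3.0 gives 57 − 6.3×3.0 = 38.1 → profitable ✗.
Mid-quality (own payoff 57 − 9.8×3.0 = 27.6): to a=0 gives 32 → profitable ✗; to a=17.5 gives 119 − 9.8×17.5 = -52.5 → no gain ✓.
3 of the 6 constraints hold; not an equilibrium.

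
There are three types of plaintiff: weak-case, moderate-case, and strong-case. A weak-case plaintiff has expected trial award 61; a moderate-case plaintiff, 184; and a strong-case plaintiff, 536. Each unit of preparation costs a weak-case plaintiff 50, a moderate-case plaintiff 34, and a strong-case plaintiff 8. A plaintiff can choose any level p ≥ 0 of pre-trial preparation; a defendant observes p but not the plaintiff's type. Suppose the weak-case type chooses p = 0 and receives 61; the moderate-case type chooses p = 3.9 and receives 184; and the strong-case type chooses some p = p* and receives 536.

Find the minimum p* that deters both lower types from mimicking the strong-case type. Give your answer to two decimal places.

14.25

Weak-case type (on-path payoff 61) won't mimic when 61 ≥ 536 − 50·p*, i.e. p* ≥ 9.50.
Moderate-case type (on-path payoff 184 − 34×3.9 = 51.4) won't mimic when 51.4 ≥ 536 − 34·p*, i.e. p* ≥ 14.25.
Both must hold, so p* = max(9.50, 14.25) = 14.25. The moderate-case type's constraint binds.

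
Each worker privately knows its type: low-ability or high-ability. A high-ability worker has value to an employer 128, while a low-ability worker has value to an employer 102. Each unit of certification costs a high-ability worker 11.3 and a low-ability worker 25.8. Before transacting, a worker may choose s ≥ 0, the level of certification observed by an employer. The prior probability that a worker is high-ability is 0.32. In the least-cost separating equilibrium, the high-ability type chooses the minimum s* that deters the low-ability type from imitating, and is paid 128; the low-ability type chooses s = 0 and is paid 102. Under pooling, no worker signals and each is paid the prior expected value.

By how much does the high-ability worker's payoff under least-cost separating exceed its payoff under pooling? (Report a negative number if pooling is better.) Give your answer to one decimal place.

6.3

Least-cost separating signal: s* solves 102 = 128 − 25.8·s*, so s* = (128 − 102)/25.8 ≈ 1.0078.
High-ability type's separating payoff: 128 − 11.3 × s* = 128 − 11.3 × (128 − 102)/25.8 = 128 − 293.8/25.8 ≈ 116.612.
Pooling payoff: 0.32 × 128 + 0.68 × 102 = 110.32.
Difference: 116.612 − 110.32 = 6.292, i.e. 6.3 to one decimal place.
The high-ability type prefers to separate.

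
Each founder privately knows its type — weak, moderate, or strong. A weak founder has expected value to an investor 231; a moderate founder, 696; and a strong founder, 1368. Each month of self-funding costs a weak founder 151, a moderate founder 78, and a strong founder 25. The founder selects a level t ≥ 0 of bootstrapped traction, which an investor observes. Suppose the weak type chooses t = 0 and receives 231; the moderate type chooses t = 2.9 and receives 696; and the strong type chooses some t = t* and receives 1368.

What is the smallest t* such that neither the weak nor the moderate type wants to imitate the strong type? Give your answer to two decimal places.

11.52

Weak type (on-path payoff 231) won't mimic when 231 ≥ 1368 − 151·t*, i.e. t* ≥ 7.53.
Moderate type (on-path payoff 696 − 78×2.9 = 469.8) won't mimic when 469.8 ≥ 1368 − 78·t*, i.e. t* ≥ 11.52.
Both must hold, so t* = max(7.53, 11.52) = 11.52. The moderate type's constraint binds.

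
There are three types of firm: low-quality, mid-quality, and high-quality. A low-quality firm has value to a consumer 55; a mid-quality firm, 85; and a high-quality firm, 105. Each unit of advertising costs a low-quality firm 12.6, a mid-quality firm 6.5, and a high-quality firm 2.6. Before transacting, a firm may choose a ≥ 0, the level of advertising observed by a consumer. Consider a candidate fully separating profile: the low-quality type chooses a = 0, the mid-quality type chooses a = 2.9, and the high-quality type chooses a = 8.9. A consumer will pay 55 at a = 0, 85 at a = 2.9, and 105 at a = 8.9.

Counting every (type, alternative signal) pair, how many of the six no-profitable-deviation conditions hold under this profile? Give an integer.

6

Mid-quality (own payoff 85 − 6.5×2.9 = 66.15): to a=0 gives 55 → no gain ✓; to a=8.9 gives 105 − 6.5×8.9 = 47.15 → no gain ✓.
Low-quality (own payoff 55): to a=2.9 gives 85 − 12.6×2.9 = 48.46 → no gain ✓; to a=8.9 gives 105 − 12.6×8.9 = -7.14 → no gain ✓.
High-quality (own payoff 105 − 2.6×8.9 = 81.86): to a=0 gives 55 → no gain ✓; to a=2.9 gives 85 − 2.6×2.9 = 77.46 → no gain ✓.
6 of the 6 constraints hold; this profile is a separating equilibrium.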